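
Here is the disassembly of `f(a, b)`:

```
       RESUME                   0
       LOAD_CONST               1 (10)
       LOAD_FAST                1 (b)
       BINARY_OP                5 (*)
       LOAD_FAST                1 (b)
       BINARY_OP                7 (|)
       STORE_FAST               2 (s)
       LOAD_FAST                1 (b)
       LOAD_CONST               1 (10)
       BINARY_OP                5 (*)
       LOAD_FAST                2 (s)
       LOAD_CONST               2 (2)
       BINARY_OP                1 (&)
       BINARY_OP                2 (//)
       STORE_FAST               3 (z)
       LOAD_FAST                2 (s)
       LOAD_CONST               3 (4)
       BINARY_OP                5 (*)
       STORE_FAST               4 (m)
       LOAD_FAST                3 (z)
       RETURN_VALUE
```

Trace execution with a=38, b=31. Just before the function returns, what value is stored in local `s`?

LOAD_CONST → push 10. Stack: [10]
LOAD_FAST b → push 31. Stack: [10, 31]
BINARY_OP * → 10 * 31 = 310. Stack: [310]
LOAD_FAST b → push 31. Stack: [310, 31]
BINARY_OP | → 310 | 31 = 319. Stack: [319]
STORE_FAST s → s=319. Stack: []
LOAD_FAST b → push 31. Stack: [31]
LOAD_CONST → push 10. Stack: [31, 10]
BINARY_OP * → 31 * 10 = 310. Stack: [310]
LOAD_FAST s → push 319. Stack: [310, 319]
LOAD_CONST → push 2. Stack: [310, 319, 2]
BINARY_OP & → 319 & 2 = 2. Stack: [310, 2]
BINARY_OP // → 310 // 2 = 155. Stack: [155]
STORE_FAST z → z=155. Stack: []
LOAD_FAST s → push 319. Stack: [319]
LOAD_CONST → push 4. Stack: [319, 4]
BINARY_OP * → 319 * 4 = 1276. Stack: [1276]
STORE_FAST m → m=1276. Stack: []
LOAD_FAST z → push 155. Stack: [155]
RETURN_VALUE → return 155.

319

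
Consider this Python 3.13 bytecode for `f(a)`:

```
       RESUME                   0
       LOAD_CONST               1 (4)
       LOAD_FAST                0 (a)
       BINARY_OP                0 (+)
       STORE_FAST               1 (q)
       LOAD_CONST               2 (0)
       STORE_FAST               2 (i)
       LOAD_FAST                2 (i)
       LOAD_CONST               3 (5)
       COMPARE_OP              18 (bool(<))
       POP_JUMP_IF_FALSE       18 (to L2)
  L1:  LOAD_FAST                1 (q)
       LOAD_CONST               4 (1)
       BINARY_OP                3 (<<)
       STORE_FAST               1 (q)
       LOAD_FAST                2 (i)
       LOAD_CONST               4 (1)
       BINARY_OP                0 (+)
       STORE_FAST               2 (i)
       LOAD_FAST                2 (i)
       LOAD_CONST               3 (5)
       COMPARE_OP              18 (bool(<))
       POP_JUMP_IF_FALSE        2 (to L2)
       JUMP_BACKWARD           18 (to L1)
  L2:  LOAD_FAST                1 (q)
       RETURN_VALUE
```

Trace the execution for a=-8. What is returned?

LOAD_CONST → push 4
LOAD_FAST a → push -8
BINARY_OP + → 4 + -8 = -4
STORE_FAST q → q=-4
LOAD_CONST → push 0
STORE_FAST i → i=0
LOAD_FAST i → push 0
LOAD_CONST → push 5
COMPARE_OP bool(<) → 0 vs 5 = True
POP_JUMP_IF_FALSE → pop True; no jump
LOAD_FAST q → push -4
LOAD_CONST → push 1
BINARY_OP << → -4 << 1 = -8
STORE_FAST q → q=-8
LOAD_FAST i → push 0
LOAD_CONST → push 1
BINARY_OP + → 0 + 1 = 1
STORE_FAST i → i=1
LOAD_FAST i → push 1
LOAD_CONST → push 5
COMPARE_OP bool(<) → 1 vs 5 = True
POP_JUMP_IF_FALSE → pop True; no jump
LOAD_FAST q → push -8
LOAD_CONST → push 1
BINARY_OP << → -8 << 1 = -16
STORE_FAST q → q=-16
LOAD_FAST i → push 1
LOAD_CONST → push 1
BINARY_OP + → 1 + 1 = 2
STORE_FAST i → i=2
LOAD_FAST i → push 2
LOAD_CONST → push 5
COMPARE_OP bool(<) → 2 vs 5 = True
POP_JUMP_IF_FALSE → pop True; no jump
LOAD_FAST q → push -16
LOAD_CONST → push 1
BINARY_OP << → -16 << 1 = -32
STORE_FAST q → q=-32
LOAD_FAST i → push 2
LOAD_CONST → push 1
BINARY_OP + → 2 + 1 = 3
STORE_FAST i → i=3
LOAD_FAST i → push 3
LOAD_CONST → push 5
COMPARE_OP bool(<) → 3 vs 5 = True
POP_JUMP_IF_FALSE → pop True; no jump
LOAD_FAST q → push -32
LOAD_CONST → push 1
BINARY_OP << → -32 << 1 = -64
STORE_FAST q → q=-64
LOAD_FAST i → push 3
LOAD_CONST → push 1
BINARY_OP + → 3 + 1 = 4
STORE_FAST i → i=4
LOAD_FAST i → push 4
LOAD_CONST → push 5
COMPARE_OP bool(<) → 4 vs 5 = True
POP_JUMP_IF_FALSE → pop True; no jump
LOAD_FAST q → push -64
LOAD_CONST → push 1
BINARY_OP << → -64 << 1 = -128
STORE_FAST q → q=-128
LOAD_FAST i → push 4
LOAD_CONST → push 1
BINARY_OP + → 4 + 1 = 5
STORE_FAST i → i=5
LOAD_FAST i → push 5
LOAD_CONST → push 5
COMPARE_OP bool(<) → 5 vs 5 = False
POP_JUMP_IF_FALSE → pop False; jump
LOAD_FAST q → push -128
RETURN_VALUE → return -128.

-128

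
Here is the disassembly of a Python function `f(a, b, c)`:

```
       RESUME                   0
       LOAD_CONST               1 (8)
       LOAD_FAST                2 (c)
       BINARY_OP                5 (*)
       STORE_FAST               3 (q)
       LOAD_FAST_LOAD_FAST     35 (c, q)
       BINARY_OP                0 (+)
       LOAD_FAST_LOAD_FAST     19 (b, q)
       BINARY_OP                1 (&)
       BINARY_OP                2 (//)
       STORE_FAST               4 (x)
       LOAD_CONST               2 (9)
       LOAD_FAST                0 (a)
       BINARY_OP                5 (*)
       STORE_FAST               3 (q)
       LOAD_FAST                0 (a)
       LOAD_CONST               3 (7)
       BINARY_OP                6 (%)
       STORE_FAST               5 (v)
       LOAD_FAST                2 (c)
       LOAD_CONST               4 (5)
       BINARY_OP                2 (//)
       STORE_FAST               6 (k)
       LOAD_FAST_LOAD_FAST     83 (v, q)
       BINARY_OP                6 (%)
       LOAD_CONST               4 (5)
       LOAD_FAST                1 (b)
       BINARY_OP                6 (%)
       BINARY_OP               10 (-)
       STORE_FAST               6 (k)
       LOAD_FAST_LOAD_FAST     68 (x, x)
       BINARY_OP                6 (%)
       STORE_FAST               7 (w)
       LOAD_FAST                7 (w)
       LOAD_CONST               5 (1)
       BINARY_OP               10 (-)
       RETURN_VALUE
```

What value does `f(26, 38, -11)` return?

-1

LOAD_CONST → push 8. Stack: [8]
LOAD_FAST c → push -11. Stack: [8, -11]
BINARY_OP * → 8 * -11 = -88. Stack: [-88]
STORE_FAST q → q=-88. Stack: []
LOAD_FAST_LOAD_FAST c,q → push -11,-88. Stack: [-11, -88]
BINARY_OP + → -11 + -88 = -99. Stack: [-99]
LOAD_FAST_LOAD_FAST b,q → push 38,-88. Stack: [-99, 38, -88]
BINARY_OP & → 38 & -88 = 32. Stack: [-99, 32]
BINARY_OP // → -99 // 32 = -4. Stack: [-4]
STORE_FAST x → x=-4. Stack: []
LOAD_CONST → push 9. Stack: [9]
LOAD_FAST a → push 26. Stack: [9, 26]
BINARY_OP * → 9 * 26 = 234. Stack: [234]
STORE_FAST q → q=234. Stack: []
LOAD_FAST a → push 26. Stack: [26]
LOAD_CONST → push 7. Stack: [26, 7]
BINARY_OP % → 26 % 7 = 5. Stack: [5]
STORE_FAST v → v=5. Stack: []
LOAD_FAST c → push -11. Stack: [-11]
LOAD_CONST → push 5. Stack: [-11, 5]
BINARY_OP // → -11 // 5 = -3. Stack: [-3]
STORE_FAST k → k=-3. Stack: []
LOAD_FAST_LOAD_FAST v,q → push 5,234. Stack: [5, 234]
BINARY_OP % → 5 % 234 = 5. Stack: [5]
LOAD_CONST → push 5. Stack: [5, 5]
LOAD_FAST b → push 38. Stack: [5, 5, 38]
BINARY_OP % → 5 % 38 = 5. Stack: [5, 5]
BINARY_OP - → 5 - 5 = 0. Stack: [0]
STORE_FAST k → k=0. Stack: []
LOAD_FAST_LOAD_FAST x,x → push -4,-4. Stack: [-4, -4]
BINARY_OP % → -4 % -4 = 0. Stack: [0]
STORE_FAST w → w=0. Stack: []
LOAD_FAST w → push 0. Stack: [0]
LOAD_CONST → push 1. Stack: [0, 1]
BINARY_OP - → 0 - 1 = -1. Stack: [-1]
RETURN_VALUE → return -1.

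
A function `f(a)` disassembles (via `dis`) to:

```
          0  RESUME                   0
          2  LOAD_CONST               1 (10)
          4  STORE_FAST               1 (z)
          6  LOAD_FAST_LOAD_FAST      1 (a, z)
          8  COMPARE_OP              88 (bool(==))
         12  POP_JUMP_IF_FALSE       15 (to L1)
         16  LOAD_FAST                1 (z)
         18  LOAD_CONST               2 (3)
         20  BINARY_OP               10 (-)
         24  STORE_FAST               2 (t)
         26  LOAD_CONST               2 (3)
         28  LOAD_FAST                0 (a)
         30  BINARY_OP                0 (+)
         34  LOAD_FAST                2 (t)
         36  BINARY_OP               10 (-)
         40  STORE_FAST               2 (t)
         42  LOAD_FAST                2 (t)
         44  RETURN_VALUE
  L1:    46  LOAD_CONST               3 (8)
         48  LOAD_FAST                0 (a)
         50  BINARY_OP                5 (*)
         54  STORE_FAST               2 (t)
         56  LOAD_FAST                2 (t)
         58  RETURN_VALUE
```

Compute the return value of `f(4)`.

LOAD_CONST → push 10. Stack: [10]
STORE_FAST z → z=10. Stack: []
LOAD_FAST_LOAD_FAST a,z → push 4,10. Stack: [4, 10]
COMPARE_OP bool(==) → 4 vs 10 = False. Stack: [False]
POP_JUMP_IF_FALSE → pop False; jump. Stack: []
LOAD_CONST → push 8. Stack: [8]
LOAD_FAST a → push 4. Stack: [8, 4]
BINARY_OP * → 8 * 4 = 32. Stack: [32]
STORE_FAST t → t=32. Stack: []
LOAD_FAST t → push 32. Stack: [32]
RETURN_VALUE → return 32.

32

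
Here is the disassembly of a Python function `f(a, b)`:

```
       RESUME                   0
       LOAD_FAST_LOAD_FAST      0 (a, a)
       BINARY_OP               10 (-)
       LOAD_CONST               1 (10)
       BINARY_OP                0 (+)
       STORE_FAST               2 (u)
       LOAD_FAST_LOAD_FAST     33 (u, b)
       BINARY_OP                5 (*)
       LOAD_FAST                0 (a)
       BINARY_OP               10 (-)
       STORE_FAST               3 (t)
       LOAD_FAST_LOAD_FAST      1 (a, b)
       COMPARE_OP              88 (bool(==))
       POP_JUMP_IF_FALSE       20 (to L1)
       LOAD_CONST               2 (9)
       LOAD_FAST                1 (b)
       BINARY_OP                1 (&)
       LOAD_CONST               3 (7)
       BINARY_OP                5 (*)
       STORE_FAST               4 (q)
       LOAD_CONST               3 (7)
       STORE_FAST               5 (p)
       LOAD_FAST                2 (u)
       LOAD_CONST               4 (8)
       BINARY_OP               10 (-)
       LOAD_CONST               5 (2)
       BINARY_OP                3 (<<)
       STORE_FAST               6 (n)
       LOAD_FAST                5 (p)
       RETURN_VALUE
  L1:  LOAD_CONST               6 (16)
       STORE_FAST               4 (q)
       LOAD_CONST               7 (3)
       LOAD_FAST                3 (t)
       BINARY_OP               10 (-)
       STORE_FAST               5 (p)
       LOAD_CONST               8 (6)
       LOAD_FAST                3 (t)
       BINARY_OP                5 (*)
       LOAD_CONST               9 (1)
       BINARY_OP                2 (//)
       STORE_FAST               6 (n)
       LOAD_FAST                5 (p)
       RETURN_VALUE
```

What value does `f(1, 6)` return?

LOAD_FAST_LOAD_FAST a,a → push 1,1. Stack: [1, 1]
BINARY_OP - → 1 - 1 = 0. Stack: [0]
LOAD_CONST → push 10. Stack: [0, 10]
BINARY_OP + → 0 + 10 = 10. Stack: [10]
STORE_FAST u → u=10. Stack: []
LOAD_FAST_LOAD_FAST u,b → push 10,6. Stack: [10, 6]
BINARY_OP * → 10 * 6 = 60. Stack: [60]
LOAD_FAST a → push 1. Stack: [60, 1]
BINARY_OP - → 60 - 1 = 59. Stack: [59]
STORE_FAST t → t=59. Stack: []
LOAD_FAST_LOAD_FAST a,b → push 1,6. Stack: [1, 6]
COMPARE_OP bool(==) → 1 vs 6 = False. Stack: [False]
POP_JUMP_IF_FALSE → pop False; jump. Stack: []
LOAD_CONST → push 16. Stack: [16]
STORE_FAST q → q=16. Stack: []
LOAD_CONST → push 3. Stack: [3]
LOAD_FAST t → push 59. Stack: [3, 59]
BINARY_OP - → 3 - 59 = -56. Stack: [-56]
STORE_FAST p → p=-56. Stack: []
LOAD_CONST → push 6. Stack: [6]
LOAD_FAST t → push 59. Stack: [6, 59]
BINARY_OP * → 6 * 59 = 354. Stack: [354]
LOAD_CONST → push 1. Stack: [354, 1]
BINARY_OP // → 354 // 1 = 354. Stack: [354]
STORE_FAST n → n=354. Stack: []
LOAD_FAST p → push -56. Stack: [-56]
RETURN_VALUE → return -56.

-56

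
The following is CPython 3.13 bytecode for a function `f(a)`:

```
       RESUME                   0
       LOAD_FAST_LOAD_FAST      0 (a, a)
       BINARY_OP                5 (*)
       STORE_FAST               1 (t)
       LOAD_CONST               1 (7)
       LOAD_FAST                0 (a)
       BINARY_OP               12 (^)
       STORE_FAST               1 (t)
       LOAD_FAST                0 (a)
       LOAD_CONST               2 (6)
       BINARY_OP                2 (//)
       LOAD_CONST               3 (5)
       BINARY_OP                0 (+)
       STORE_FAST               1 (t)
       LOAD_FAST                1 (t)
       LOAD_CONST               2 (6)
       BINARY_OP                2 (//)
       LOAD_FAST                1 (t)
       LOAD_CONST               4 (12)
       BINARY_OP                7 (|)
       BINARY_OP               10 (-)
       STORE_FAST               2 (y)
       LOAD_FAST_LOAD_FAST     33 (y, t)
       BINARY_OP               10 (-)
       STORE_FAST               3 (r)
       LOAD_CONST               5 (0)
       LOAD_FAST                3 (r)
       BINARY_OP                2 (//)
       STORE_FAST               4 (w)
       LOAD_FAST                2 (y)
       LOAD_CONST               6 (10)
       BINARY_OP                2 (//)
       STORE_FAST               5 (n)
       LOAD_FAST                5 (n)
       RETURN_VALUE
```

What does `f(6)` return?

-2

LOAD_FAST_LOAD_FAST a,a → push 6,6. Stack: [6, 6]
BINARY_OP * → 6 * 6 = 36. Stack: [36]
STORE_FAST t → t=36. Stack: []
LOAD_CONST → push 7. Stack: [7]
LOAD_FAST a → push 6. Stack: [7, 6]
BINARY_OP ^ → 7 ^ 6 = 1. Stack: [1]
STORE_FAST t → t=1. Stack: []
LOAD_FAST a → push 6. Stack: [6]
LOAD_CONST → push 6. Stack: [6, 6]
BINARY_OP // → 6 // 6 = 1. Stack: [1]
LOAD_CONST → push 5. Stack: [1, 5]
BINARY_OP + → 1 + 5 = 6. Stack: [6]
STORE_FAST t → t=6. Stack: []
LOAD_FAST t → push 6. Stack: [6]
LOAD_CONST → push 6. Stack: [6, 6]
BINARY_OP // → 6 // 6 = 1. Stack: [1]
LOAD_FAST t → push 6. Stack: [1, 6]
LOAD_CONST → push 12. Stack: [1, 6, 12]
BINARY_OP | → 6 | 12 = 14. Stack: [1, 14]
BINARY_OP - → 1 - 14 = -13. Stack: [-13]
STORE_FAST y → y=-13. Stack: []
LOAD_FAST_LOAD_FAST y,t → push -13,6. Stack: [-13, 6]
BINARY_OP - → -13 - 6 = -19. Stack: [-19]
STORE_FAST r → r=-19. Stack: []
LOAD_CONST → push 0. Stack: [0]
LOAD_FAST r → push -19. Stack: [0, -19]
BINARY_OP // → 0 // -19 = 0. Stack: [0]
STORE_FAST w → w=0. Stack: []
LOAD_FAST y → push -13. Stack: [-13]
LOAD_CONST → push 10. Stack: [-13, 10]
BINARY_OP // → -13 // 10 = -2. Stack: [-2]
STORE_FAST n → n=-2. Stack: []
LOAD_FAST n → push -2. Stack: [-2]
RETURN_VALUE → return -2.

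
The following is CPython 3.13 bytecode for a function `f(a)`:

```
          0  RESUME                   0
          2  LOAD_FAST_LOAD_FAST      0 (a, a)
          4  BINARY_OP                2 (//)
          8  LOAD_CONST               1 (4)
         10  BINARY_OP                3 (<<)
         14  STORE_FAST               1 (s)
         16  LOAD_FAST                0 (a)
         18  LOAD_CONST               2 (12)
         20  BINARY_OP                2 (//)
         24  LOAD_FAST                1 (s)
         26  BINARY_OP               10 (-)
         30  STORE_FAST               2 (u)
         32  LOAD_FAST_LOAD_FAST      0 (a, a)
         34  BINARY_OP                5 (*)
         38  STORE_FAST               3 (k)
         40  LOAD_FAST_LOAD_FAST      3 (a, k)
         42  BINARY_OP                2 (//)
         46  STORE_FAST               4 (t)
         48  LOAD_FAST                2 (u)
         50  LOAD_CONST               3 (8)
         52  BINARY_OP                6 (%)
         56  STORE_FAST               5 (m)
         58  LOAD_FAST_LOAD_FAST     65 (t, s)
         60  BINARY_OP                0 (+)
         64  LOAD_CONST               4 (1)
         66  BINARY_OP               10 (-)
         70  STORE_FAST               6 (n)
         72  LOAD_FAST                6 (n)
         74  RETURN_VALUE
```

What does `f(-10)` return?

14

LOAD_FAST_LOAD_FAST a,a → push -10,-10. Stack: [-10, -10]
BINARY_OP // → -10 // -10 = 1. Stack: [1]
LOAD_CONST → push 4. Stack: [1, 4]
BINARY_OP << → 1 << 4 = 16. Stack: [16]
STORE_FAST s → s=16. Stack: []
LOAD_FAST a → push -10. Stack: [-10]
LOAD_CONST → push 12. Stack: [-10, 12]
BINARY_OP // → -10 // 12 = -1. Stack: [-1]
LOAD_FAST s → push 16. Stack: [-1, 16]
BINARY_OP - → -1 - 16 = -17. Stack: [-17]
STORE_FAST u → u=-17. Stack: []
LOAD_FAST_LOAD_FAST a,a → push -10,-10. Stack: [-10, -10]
BINARY_OP * → -10 * -10 = 100. Stack: [100]
STORE_FAST k → k=100. Stack: []
LOAD_FAST_LOAD_FAST a,k → push -10,100. Stack: [-10, 100]
BINARY_OP // → -10 // 100 = -1. Stack: [-1]
STORE_FAST t → t=-1. Stack: []
LOAD_FAST u → push -17. Stack: [-17]
LOAD_CONST → push 8. Stack: [-17, 8]
BINARY_OP % → -17 % 8 = 7. Stack: [7]
STORE_FAST m → m=7. Stack: []
LOAD_FAST_LOAD_FAST t,s → push -1,16. Stack: [-1, 16]
BINARY_OP + → -1 + 16 = 15. Stack: [15]
LOAD_CONST → push 1. Stack: [15, 1]
BINARY_OP - → 15 - 1 = 14. Stack: [14]
STORE_FAST n → n=14. Stack: []
LOAD_FAST n → push 14. Stack: [14]
RETURN_VALUE → return 14.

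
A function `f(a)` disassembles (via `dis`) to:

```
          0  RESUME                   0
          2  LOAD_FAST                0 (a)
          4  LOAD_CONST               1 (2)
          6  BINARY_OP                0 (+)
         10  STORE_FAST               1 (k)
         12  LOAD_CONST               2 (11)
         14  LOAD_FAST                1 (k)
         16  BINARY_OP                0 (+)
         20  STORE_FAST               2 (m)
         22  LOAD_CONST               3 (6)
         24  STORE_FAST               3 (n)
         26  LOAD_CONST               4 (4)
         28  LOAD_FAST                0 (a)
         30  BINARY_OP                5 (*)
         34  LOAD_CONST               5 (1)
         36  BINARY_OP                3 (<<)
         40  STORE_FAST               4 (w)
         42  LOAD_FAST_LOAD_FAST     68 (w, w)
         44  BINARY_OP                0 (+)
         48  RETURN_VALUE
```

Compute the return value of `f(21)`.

LOAD_FAST a → push 21. Stack: [21]
LOAD_CONST → push 2. Stack: [21, 2]
BINARY_OP + → 21 + 2 = 23. Stack: [23]
STORE_FAST k → k=23. Stack: []
LOAD_CONST → push 11. Stack: [11]
LOAD_FAST k → push 23. Stack: [11, 23]
BINARY_OP + → 11 + 23 = 34. Stack: [34]
STORE_FAST m → m=34. Stack: []
LOAD_CONST → push 6. Stack: [6]
STORE_FAST n → n=6. Stack: []
LOAD_CONST → push 4. Stack: [4]
LOAD_FAST a → push 21. Stack: [4, 21]
BINARY_OP * → 4 * 21 = 84. Stack: [84]
LOAD_CONST → push 1. Stack: [84, 1]
BINARY_OP << → 84 << 1 = 168. Stack: [168]
STORE_FAST w → w=168. Stack: []
LOAD_FAST_LOAD_FAST w,w → push 168,168. Stack: [168, 168]
BINARY_OP + → 168 + 168 = 336. Stack: [336]
RETURN_VALUE → return 336.

336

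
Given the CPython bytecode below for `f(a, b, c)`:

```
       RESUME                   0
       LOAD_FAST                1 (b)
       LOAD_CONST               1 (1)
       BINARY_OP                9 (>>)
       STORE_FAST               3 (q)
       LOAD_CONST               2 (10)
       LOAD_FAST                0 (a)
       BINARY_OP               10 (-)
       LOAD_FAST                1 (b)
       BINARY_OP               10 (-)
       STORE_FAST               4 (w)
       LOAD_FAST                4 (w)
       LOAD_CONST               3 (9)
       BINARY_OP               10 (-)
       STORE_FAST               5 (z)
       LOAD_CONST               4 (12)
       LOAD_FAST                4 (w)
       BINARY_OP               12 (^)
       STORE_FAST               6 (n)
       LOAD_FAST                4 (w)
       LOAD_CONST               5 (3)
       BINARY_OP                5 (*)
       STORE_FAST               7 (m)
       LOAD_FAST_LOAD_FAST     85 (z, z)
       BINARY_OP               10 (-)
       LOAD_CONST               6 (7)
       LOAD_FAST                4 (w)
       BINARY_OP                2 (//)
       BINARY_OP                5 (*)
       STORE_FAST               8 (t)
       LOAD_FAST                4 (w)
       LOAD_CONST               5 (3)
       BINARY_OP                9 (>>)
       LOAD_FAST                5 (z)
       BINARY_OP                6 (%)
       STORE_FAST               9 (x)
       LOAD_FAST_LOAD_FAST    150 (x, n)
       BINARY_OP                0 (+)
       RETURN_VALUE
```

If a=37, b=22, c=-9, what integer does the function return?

-68

LOAD_FAST b → push 22. Stack: [22]
LOAD_CONST → push 1. Stack: [22, 1]
BINARY_OP >> → 22 >> 1 = 11. Stack: [11]
STORE_FAST q → q=11. Stack: []
LOAD_CONST → push 10. Stack: [10]
LOAD_FAST a → push 37. Stack: [10, 37]
BINARY_OP - → 10 - 37 = -27. Stack: [-27]
LOAD_FAST b → push 22. Stack: [-27, 22]
BINARY_OP - → -27 - 22 = -49. Stack: [-49]
STORE_FAST w → w=-49. Stack: []
LOAD_FAST w → push -49. Stack: [-49]
LOAD_CONST → push 9. Stack: [-49, 9]
BINARY_OP - → -49 - 9 = -58. Stack: [-58]
STORE_FAST z → z=-58. Stack: []
LOAD_CONST → push 12. Stack: [12]
LOAD_FAST w → push -49. Stack: [12, -49]
BINARY_OP ^ → 12 ^ -49 = -61. Stack: [-61]
STORE_FAST n → n=-61. Stack: []
LOAD_FAST w → push -49. Stack: [-49]
LOAD_CONST → push 3. Stack: [-49, 3]
BINARY_OP * → -49 * 3 = -147. Stack: [-147]
STORE_FAST m → m=-147. Stack: []
LOAD_FAST_LOAD_FAST z,z → push -58,-58. Stack: [-58, -58]
BINARY_OP - → -58 - -58 = 0. Stack: [0]
LOAD_CONST → push 7. Stack: [0, 7]
LOAD_FAST w → push -49. Stack: [0, 7, -49]
BINARY_OP // → 7 // -49 = -1. Stack: [0, -1]
BINARY_OP * → 0 * -1 = 0. Stack: [0]
STORE_FAST t → t=0. Stack: []
LOAD_FAST w → push -49. Stack: [-49]
LOAD_CONST → push 3. Stack: [-49, 3]
BINARY_OP >> → -49 >> 3 = -7. Stack: [-7]
LOAD_FAST z → push -58. Stack: [-7, -58]
BINARY_OP % → -7 % -58 = -7. Stack: [-7]
STORE_FAST x → x=-7. Stack: []
LOAD_FAST_LOAD_FAST x,n → push -7,-61. Stack: [-7, -61]
BINARY_OP + → -7 + -61 = -68. Stack: [-68]
RETURN_VALUE → return -68.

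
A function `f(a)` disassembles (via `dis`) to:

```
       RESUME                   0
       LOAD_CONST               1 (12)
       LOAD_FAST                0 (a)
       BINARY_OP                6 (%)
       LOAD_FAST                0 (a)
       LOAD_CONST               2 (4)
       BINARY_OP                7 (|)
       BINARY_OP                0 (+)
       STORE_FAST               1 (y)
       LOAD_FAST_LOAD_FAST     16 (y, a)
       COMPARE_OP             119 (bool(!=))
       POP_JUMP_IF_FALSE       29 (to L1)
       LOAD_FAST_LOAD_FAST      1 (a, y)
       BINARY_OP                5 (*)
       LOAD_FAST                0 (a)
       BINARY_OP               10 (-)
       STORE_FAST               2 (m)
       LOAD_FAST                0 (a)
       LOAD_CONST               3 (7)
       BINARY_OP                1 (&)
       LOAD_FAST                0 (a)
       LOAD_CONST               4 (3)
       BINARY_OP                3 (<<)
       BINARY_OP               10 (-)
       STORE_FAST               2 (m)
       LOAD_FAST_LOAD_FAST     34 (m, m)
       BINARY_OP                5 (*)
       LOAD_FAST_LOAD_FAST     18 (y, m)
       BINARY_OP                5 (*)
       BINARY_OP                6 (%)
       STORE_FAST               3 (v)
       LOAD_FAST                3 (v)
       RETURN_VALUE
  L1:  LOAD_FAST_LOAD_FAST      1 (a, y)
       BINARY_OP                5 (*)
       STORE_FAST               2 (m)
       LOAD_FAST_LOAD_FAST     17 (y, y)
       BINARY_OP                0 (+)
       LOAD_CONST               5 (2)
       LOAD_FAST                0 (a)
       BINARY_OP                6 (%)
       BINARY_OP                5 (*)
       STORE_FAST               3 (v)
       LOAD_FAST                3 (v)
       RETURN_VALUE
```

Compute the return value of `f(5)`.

LOAD_CONST → push 12. Stack: [12]
LOAD_FAST a → push 5. Stack: [12, 5]
BINARY_OP % → 12 % 5 = 2. Stack: [2]
LOAD_FAST a → push 5. Stack: [2, 5]
LOAD_CONST → push 4. Stack: [2, 5, 4]
BINARY_OP | → 5 | 4 = 5. Stack: [2, 5]
BINARY_OP + → 2 + 5 = 7. Stack: [7]
STORE_FAST y → y=7. Stack: []
LOAD_FAST_LOAD_FAST y,a → push 7,5. Stack: [7, 5]
COMPARE_OP bool(!=) → 7 vs 5 = True. Stack: [True]
POP_JUMP_IF_FALSE → pop True; no jump. Stack: []
LOAD_FAST_LOAD_FAST a,y → push 5,7. Stack: [5, 7]
BINARY_OP * → 5 * 7 = 35. Stack: [35]
LOAD_FAST a → push 5. Stack: [35, 5]
BINARY_OP - → 35 - 5 = 30. Stack: [30]
STORE_FAST m → m=30. Stack: []
LOAD_FAST a → push 5. Stack: [5]
LOAD_CONST → push 7. Stack: [5, 7]
BINARY_OP & → 5 & 7 = 5. Stack: [5]
LOAD_FAST a → push 5. Stack: [5, 5]
LOAD_CONST → push 3. Stack: [5, 5, 3]
BINARY_OP << → 5 << 3 = 40. Stack: [5, 40]
BINARY_OP - → 5 - 40 = -35. Stack: [-35]
STORE_FAST m → m=-35. Stack: []
LOAD_FAST_LOAD_FAST m,m → push -35,-35. Stack: [-35, -35]
BINARY_OP * → -35 * -35 = 1225. Stack: [1225]
LOAD_FAST_LOAD_FAST y,m → push 7,-35. Stack: [1225, 7, -35]
BINARY_OP * → 7 * -35 = -245. Stack: [1225, -245]
BINARY_OP % → 1225 % -245 = 0. Stack: [0]
STORE_FAST v → v=0. Stack: []
LOAD_FAST v → push 0. Stack: [0]
RETURN_VALUE → return 0.

0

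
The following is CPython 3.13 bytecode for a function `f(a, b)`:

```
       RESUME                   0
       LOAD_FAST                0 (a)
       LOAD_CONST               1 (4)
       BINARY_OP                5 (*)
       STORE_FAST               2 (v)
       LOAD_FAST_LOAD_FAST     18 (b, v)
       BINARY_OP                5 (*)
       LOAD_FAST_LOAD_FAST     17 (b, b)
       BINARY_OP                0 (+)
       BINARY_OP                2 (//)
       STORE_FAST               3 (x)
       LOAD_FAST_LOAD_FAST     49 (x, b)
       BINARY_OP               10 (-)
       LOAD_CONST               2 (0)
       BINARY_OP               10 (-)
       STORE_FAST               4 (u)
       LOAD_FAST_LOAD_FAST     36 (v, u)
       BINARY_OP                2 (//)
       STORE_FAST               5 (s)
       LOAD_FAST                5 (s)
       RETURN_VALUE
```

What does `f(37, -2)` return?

1

LOAD_FAST a → push 37. Stack: [37]
LOAD_CONST → push 4. Stack: [37, 4]
BINARY_OP * → 37 * 4 = 148. Stack: [148]
STORE_FAST v → v=148. Stack: []
LOAD_FAST_LOAD_FAST b,v → push -2,148. Stack: [-2, 148]
BINARY_OP * → -2 * 148 = -296. Stack: [-296]
LOAD_FAST_LOAD_FAST b,b → push -2,-2. Stack: [-296, -2, -2]
BINARY_OP + → -2 + -2 = -4. Stack: [-296, -4]
BINARY_OP // → -296 // -4 = 74. Stack: [74]
STORE_FAST x → x=74. Stack: []
LOAD_FAST_LOAD_FAST x,b → push 74,-2. Stack: [74, -2]
BINARY_OP - → 74 - -2 = 76. Stack: [76]
LOAD_CONST → push 0. Stack: [76, 0]
BINARY_OP - → 76 - 0 = 76. Stack: [76]
STORE_FAST u → u=76. Stack: []
LOAD_FAST_LOAD_FAST v,u → push 148,76. Stack: [148, 76]
BINARY_OP // → 148 // 76 = 1. Stack: [1]
STORE_FAST s → s=1. Stack: []
LOAD_FAST s → push 1. Stack: [1]
RETURN_VALUE → return 1.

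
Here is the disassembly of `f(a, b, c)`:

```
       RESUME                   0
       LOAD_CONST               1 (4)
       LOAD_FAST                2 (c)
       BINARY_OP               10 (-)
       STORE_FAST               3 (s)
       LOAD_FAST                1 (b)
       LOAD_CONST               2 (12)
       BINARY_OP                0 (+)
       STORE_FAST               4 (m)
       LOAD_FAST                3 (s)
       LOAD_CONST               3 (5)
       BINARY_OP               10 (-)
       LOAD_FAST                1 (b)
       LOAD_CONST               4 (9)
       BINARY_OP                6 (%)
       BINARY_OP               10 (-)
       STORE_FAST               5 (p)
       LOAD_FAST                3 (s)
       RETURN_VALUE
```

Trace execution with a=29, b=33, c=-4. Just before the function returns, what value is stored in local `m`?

LOAD_CONST → push 4. Stack: [4]
LOAD_FAST c → push -4. Stack: [4, -4]
BINARY_OP - → 4 - -4 = 8. Stack: [8]
STORE_FAST s → s=8. Stack: []
LOAD_FAST b → push 33. Stack: [33]
LOAD_CONST → push 12. Stack: [33, 12]
BINARY_OP + → 33 + 12 = 45. Stack: [45]
STORE_FAST m → m=45. Stack: []
LOAD_FAST s → push 8. Stack: [8]
LOAD_CONST → push 5. Stack: [8, 5]
BINARY_OP - → 8 - 5 = 3. Stack: [3]
LOAD_FAST b → push 33. Stack: [3, 33]
LOAD_CONST → push 9. Stack: [3, 33, 9]
BINARY_OP % → 33 % 9 = 6. Stack: [3, 6]
BINARY_OP - → 3 - 6 = -3. Stack: [-3]
STORE_FAST p → p=-3. Stack: []
LOAD_FAST s → push 8. Stack: [8]
RETURN_VALUE → return 8.

45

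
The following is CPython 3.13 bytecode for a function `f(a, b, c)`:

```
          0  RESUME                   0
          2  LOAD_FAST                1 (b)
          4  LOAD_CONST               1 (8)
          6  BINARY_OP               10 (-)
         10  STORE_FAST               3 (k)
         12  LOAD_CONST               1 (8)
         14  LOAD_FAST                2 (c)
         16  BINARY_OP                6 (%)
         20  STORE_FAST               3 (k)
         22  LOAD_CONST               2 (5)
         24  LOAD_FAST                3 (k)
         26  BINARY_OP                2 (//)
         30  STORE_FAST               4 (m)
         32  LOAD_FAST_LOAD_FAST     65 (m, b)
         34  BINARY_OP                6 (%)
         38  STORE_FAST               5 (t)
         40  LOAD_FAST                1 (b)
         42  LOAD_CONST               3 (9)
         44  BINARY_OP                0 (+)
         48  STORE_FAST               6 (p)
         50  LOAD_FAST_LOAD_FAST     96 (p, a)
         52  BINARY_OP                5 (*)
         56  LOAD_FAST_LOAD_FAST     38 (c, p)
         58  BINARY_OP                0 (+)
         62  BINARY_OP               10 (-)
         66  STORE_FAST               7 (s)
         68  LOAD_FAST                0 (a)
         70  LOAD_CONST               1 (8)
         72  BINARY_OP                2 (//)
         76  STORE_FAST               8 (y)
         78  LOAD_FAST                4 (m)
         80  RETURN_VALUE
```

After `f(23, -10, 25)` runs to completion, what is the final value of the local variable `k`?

LOAD_FAST b → push -10. Stack: [-10]
LOAD_CONST → push 8. Stack: [-10, 8]
BINARY_OP - → -10 - 8 = -18. Stack: [-18]
STORE_FAST k → k=-18. Stack: []
LOAD_CONST → push 8. Stack: [8]
LOAD_FAST c → push 25. Stack: [8, 25]
BINARY_OP % → 8 % 25 = 8. Stack: [8]
STORE_FAST k → k=8. Stack: []
LOAD_CONST → push 5. Stack: [5]
LOAD_FAST k → push 8. Stack: [5, 8]
BINARY_OP // → 5 // 8 = 0. Stack: [0]
STORE_FAST m → m=0. Stack: []
LOAD_FAST_LOAD_FAST m,b → push 0,-10. Stack: [0, -10]
BINARY_OP % → 0 % -10 = 0. Stack: [0]
STORE_FAST t → t=0. Stack: []
LOAD_FAST b → push -10. Stack: [-10]
LOAD_CONST → push 9. Stack: [-10, 9]
BINARY_OP + → -10 + 9 = -1. Stack: [-1]
STORE_FAST p → p=-1. Stack: []
LOAD_FAST_LOAD_FAST p,a → push -1,23. Stack: [-1, 23]
BINARY_OP * → -1 * 23 = -23. Stack: [-23]
LOAD_FAST_LOAD_FAST c,p → push 25,-1. Stack: [-23, 25, -1]
BINARY_OP + → 25 + -1 = 24. Stack: [-23, 24]
BINARY_OP - → -23 - 24 = -47. Stack: [-47]
STORE_FAST s → s=-47. Stack: []
LOAD_FAST a → push 23. Stack: [23]
LOAD_CONST → push 8. Stack: [23, 8]
BINARY_OP // → 23 // 8 = 2. Stack: [2]
STORE_FAST y → y=2. Stack: []
LOAD_FAST m → push 0. Stack: [0]
RETURN_VALUE → return 0.

8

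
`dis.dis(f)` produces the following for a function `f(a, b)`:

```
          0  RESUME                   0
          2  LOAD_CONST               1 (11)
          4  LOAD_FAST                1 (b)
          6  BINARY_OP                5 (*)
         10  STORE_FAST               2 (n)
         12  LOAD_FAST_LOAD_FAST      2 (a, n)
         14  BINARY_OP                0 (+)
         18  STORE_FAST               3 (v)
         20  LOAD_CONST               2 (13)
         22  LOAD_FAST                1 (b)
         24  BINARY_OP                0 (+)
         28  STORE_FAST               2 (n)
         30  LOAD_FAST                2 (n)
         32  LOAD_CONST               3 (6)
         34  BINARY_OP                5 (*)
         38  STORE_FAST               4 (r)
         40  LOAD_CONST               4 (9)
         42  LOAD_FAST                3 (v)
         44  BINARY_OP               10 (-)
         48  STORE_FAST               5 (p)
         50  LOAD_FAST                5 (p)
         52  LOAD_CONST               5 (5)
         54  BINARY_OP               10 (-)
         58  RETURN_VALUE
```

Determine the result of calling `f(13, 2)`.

-31

LOAD_CONST → push 11. Stack: [11]
LOAD_FAST b → push 2. Stack: [11, 2]
BINARY_OP * → 11 * 2 = 22. Stack: [22]
STORE_FAST n → n=22. Stack: []
LOAD_FAST_LOAD_FAST a,n → push 13,22. Stack: [13, 22]
BINARY_OP + → 13 + 22 = 35. Stack: [35]
STORE_FAST v → v=35. Stack: []
LOAD_CONST → push 13. Stack: [13]
LOAD_FAST b → push 2. Stack: [13, 2]
BINARY_OP + → 13 + 2 = 15. Stack: [15]
STORE_FAST n → n=15. Stack: []
LOAD_FAST n → push 15. Stack: [15]
LOAD_CONST → push 6. Stack: [15, 6]
BINARY_OP * → 15 * 6 = 90. Stack: [90]
STORE_FAST r → r=90. Stack: []
LOAD_CONST → push 9. Stack: [9]
LOAD_FAST v → push 35. Stack: [9, 35]
BINARY_OP - → 9 - 35 = -26. Stack: [-26]
STORE_FAST p → p=-26. Stack: []
LOAD_FAST p → push -26. Stack: [-26]
LOAD_CONST → push 5. Stack: [-26, 5]
BINARY_OP - → -26 - 5 = -31. Stack: [-31]
RETURN_VALUE → return -31.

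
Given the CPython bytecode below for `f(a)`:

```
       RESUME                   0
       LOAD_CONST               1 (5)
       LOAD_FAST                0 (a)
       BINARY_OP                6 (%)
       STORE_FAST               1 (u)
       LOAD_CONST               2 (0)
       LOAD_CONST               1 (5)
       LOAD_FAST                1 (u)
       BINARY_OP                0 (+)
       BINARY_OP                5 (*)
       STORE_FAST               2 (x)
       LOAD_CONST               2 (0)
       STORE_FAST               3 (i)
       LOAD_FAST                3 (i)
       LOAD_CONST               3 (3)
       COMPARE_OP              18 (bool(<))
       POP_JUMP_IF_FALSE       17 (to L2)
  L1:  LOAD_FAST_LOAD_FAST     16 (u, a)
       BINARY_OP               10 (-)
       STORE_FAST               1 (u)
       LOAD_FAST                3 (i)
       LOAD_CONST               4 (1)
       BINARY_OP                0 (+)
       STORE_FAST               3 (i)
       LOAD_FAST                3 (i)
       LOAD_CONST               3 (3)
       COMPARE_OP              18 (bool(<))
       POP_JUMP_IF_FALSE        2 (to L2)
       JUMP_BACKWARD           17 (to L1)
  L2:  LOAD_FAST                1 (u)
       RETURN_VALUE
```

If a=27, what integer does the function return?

-76

LOAD_CONST → push 5. Stack: [5]
LOAD_FAST a → push 27. Stack: [5, 27]
BINARY_OP % → 5 % 27 = 5. Stack: [5]
STORE_FAST u → u=5. Stack: []
LOAD_CONST → push 0. Stack: [0]
LOAD_CONST → push 5. Stack: [0, 5]
LOAD_FAST u → push 5. Stack: [0, 5, 5]
BINARY_OP + → 5 + 5 = 10. Stack: [0, 10]
BINARY_OP * → 0 * 10 = 0. Stack: [0]
STORE_FAST x → x=0. Stack: []
LOAD_CONST → push 0. Stack: [0]
STORE_FAST i → i=0. Stack: []
LOAD_FAST i → push 0. Stack: [0]
LOAD_CONST → push 3. Stack: [0, 3]
COMPARE_OP bool(<) → 0 vs 3 = True. Stack: [True]
POP_JUMP_IF_FALSE → pop True; no jump. Stack: []
LOAD_FAST_LOAD_FAST u,a → push 5,27. Stack: [5, 27]
BINARY_OP - → 5 - 27 = -22. Stack: [-22]
STORE_FAST u → u=-22. Stack: []
LOAD_FAST i → push 0. Stack: [0]
LOAD_CONST → push 1. Stack: [0, 1]
BINARY_OP + → 0 + 1 = 1. Stack: [1]
STORE_FAST i → i=1. Stack: []
LOAD_FAST i → push 1. Stack: [1]
LOAD_CONST → push 3. Stack: [1, 3]
COMPARE_OP bool(<) → 1 vs 3 = True. Stack: [True]
POP_JUMP_IF_FALSE → pop True; no jump. Stack: []
LOAD_FAST_LOAD_FAST u,a → push -22,27. Stack: [-22, 27]
BINARY_OP - → -22 - 27 = -49. Stack: [-49]
STORE_FAST u → u=-49. Stack: []
LOAD_FAST i → push 1. Stack: [1]
LOAD_CONST → push 1. Stack: [1, 1]
BINARY_OP + → 1 + 1 = 2. Stack: [2]
STORE_FAST i → i=2. Stack: []
LOAD_FAST i → push 2. Stack: [2]
LOAD_CONST → push 3. Stack: [2, 3]
COMPARE_OP bool(<) → 2 vs 3 = True. Stack: [True]
POP_JUMP_IF_FALSE → pop True; no jump. Stack: []
LOAD_FAST_LOAD_FAST u,a → push -49,27. Stack: [-49, 27]
BINARY_OP - → -49 - 27 = -76. Stack: [-76]
STORE_FAST u → u=-76. Stack: []
LOAD_FAST i → push 2. Stack: [2]
LOAD_CONST → push 1. Stack: [2, 1]
BINARY_OP + → 2 + 1 = 3. Stack: [3]
STORE_FAST i → i=3. Stack: []
LOAD_FAST i → push 3. Stack: [3]
LOAD_CONST → push 3. Stack: [3, 3]
COMPARE_OP bool(<) → 3 vs 3 = False. Stack: [False]
POP_JUMP_IF_FALSE → pop False; jump. Stack: []
LOAD_FAST u → push -76. Stack: [-76]
RETURN_VALUE → return -76.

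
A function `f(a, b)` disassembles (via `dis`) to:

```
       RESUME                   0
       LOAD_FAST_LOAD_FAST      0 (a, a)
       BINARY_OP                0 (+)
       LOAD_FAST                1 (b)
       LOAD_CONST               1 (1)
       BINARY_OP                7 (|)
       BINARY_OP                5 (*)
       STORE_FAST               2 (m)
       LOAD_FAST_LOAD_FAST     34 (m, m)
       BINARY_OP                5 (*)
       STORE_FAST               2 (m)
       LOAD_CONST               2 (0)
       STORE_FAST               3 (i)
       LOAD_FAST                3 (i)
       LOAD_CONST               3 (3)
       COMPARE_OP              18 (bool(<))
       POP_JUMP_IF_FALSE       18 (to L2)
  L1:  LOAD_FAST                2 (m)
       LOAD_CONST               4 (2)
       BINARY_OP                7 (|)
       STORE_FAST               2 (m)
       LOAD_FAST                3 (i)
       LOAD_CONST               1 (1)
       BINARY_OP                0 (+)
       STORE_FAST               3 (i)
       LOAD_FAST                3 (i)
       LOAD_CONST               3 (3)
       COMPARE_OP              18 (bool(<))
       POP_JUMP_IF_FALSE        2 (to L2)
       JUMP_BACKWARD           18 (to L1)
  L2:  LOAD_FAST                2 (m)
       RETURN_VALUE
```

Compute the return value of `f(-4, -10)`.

LOAD_FAST_LOAD_FAST a,a → push -4,-4. Stack: [-4, -4]
BINARY_OP + → -4 + -4 = -8. Stack: [-8]
LOAD_FAST b → push -10. Stack: [-8, -10]
LOAD_CONST → push 1. Stack: [-8, -10, 1]
BINARY_OP | → -10 | 1 = -9. Stack: [-8, -9]
BINARY_OP * → -8 * -9 = 72. Stack: [72]
STORE_FAST m → m=72. Stack: []
LOAD_FAST_LOAD_FAST m,m → push 72,72. Stack: [72, 72]
BINARY_OP * → 72 * 72 = 5184. Stack: [5184]
STORE_FAST m → m=5184. Stack: []
LOAD_CONST → push 0. Stack: [0]
STORE_FAST i → i=0. Stack: []
LOAD_FAST i → push 0. Stack: [0]
LOAD_CONST → push 3. Stack: [0, 3]
COMPARE_OP bool(<) → 0 vs 3 = True. Stack: [True]
POP_JUMP_IF_FALSE → pop True; no jump. Stack: []
LOAD_FAST m → push 5184. Stack: [5184]
LOAD_CONST → push 2. Stack: [5184, 2]
BINARY_OP | → 5184 | 2 = 5186. Stack: [5186]
STORE_FAST m → m=5186. Stack: []
LOAD_FAST i → push 0. Stack: [0]
LOAD_CONST → push 1. Stack: [0, 1]
BINARY_OP + → 0 + 1 = 1. Stack: [1]
STORE_FAST i → i=1. Stack: []
LOAD_FAST i → push 1. Stack: [1]
LOAD_CONST → push 3. Stack: [1, 3]
COMPARE_OP bool(<) → 1 vs 3 = True. Stack: [True]
POP_JUMP_IF_FALSE → pop True; no jump. Stack: []
LOAD_FAST m → push 5186. Stack: [5186]
LOAD_CONST → push 2. Stack: [5186, 2]
BINARY_OP | → 5186 | 2 = 5186. Stack: [5186]
STORE_FAST m → m=5186. Stack: []
LOAD_FAST i → push 1. Stack: [1]
LOAD_CONST → push 1. Stack: [1, 1]
BINARY_OP + → 1 + 1 = 2. Stack: [2]
STORE_FAST i → i=2. Stack: []
LOAD_FAST i → push 2. Stack: [2]
LOAD_CONST → push 3. Stack: [2, 3]
COMPARE_OP bool(<) → 2 vs 3 = True. Stack: [True]
POP_JUMP_IF_FALSE → pop True; no jump. Stack: []
LOAD_FAST m → push 5186. Stack: [5186]
LOAD_CONST → push 2. Stack: [5186, 2]
BINARY_OP | → 5186 | 2 = 5186. Stack: [5186]
STORE_FAST m → m=5186. Stack: []
LOAD_FAST i → push 2. Stack: [2]
LOAD_CONST → push 1. Stack: [2, 1]
BINARY_OP + → 2 + 1 = 3. Stack: [3]
STORE_FAST i → i=3. Stack: []
LOAD_FAST i → push 3. Stack: [3]
LOAD_CONST → push 3. Stack: [3, 3]
COMPARE_OP bool(<) → 3 vs 3 = False. Stack: [False]
POP_JUMP_IF_FALSE → pop False; jump. Stack: []
LOAD_FAST m → push 5186. Stack: [5186]
RETURN_VALUE → return 5186.

5186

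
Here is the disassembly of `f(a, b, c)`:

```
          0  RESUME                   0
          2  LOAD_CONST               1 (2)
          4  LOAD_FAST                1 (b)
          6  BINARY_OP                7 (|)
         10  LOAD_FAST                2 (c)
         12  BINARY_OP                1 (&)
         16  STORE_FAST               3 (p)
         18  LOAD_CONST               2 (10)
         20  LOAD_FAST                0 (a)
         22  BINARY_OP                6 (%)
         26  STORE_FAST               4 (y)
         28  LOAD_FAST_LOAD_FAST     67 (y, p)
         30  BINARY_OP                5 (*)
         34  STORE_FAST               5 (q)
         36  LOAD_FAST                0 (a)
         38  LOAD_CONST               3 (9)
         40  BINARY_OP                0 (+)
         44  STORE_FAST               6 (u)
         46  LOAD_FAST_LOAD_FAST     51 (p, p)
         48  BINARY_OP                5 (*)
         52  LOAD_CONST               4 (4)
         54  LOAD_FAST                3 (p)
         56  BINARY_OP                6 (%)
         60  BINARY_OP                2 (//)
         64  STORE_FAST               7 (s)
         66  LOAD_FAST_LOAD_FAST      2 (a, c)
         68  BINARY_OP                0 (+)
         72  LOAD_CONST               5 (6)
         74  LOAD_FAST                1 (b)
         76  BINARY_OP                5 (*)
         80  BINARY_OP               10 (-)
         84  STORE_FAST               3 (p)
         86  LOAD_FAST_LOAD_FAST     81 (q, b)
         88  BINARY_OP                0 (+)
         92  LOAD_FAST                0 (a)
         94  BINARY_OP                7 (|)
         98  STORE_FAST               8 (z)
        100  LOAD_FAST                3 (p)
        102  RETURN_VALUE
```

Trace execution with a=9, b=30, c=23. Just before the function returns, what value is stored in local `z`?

LOAD_CONST → push 2. Stack: [2]
LOAD_FAST b → push 30. Stack: [2, 30]
BINARY_OP | → 2 | 30 = 30. Stack: [30]
LOAD_FAST c → push 23. Stack: [30, 23]
BINARY_OP & → 30 & 23 = 22. Stack: [22]
STORE_FAST p → p=22. Stack: []
LOAD_CONST → push 10. Stack: [10]
LOAD_FAST a → push 9. Stack: [10, 9]
BINARY_OP % → 10 % 9 = 1. Stack: [1]
STORE_FAST y → y=1. Stack: []
LOAD_FAST_LOAD_FAST y,p → push 1,22. Stack: [1, 22]
BINARY_OP * → 1 * 22 = 22. Stack: [22]
STORE_FAST q → q=22. Stack: []
LOAD_FAST a → push 9. Stack: [9]
LOAD_CONST → push 9. Stack: [9, 9]
BINARY_OP + → 9 + 9 = 18. Stack: [18]
STORE_FAST u → u=18. Stack: []
LOAD_FAST_LOAD_FAST p,p → push 22,22. Stack: [22, 22]
BINARY_OP * → 22 * 22 = 484. Stack: [484]
LOAD_CONST → push 4. Stack: [484, 4]
LOAD_FAST p → push 22. Stack: [484, 4, 22]
BINARY_OP % → 4 % 22 = 4. Stack: [484, 4]
BINARY_OP // → 484 // 4 = 121. Stack: [121]
STORE_FAST s → s=121. Stack: []
LOAD_FAST_LOAD_FAST a,c → push 9,23. Stack: [9, 23]
BINARY_OP + → 9 + 23 = 32. Stack: [32]
LOAD_CONST → push 6. Stack: [32, 6]
LOAD_FAST b → push 30. Stack: [32, 6, 30]
BINARY_OP * → 6 * 30 = 180. Stack: [32, 180]
BINARY_OP - → 32 - 180 = -148. Stack: [-148]
STORE_FAST p → p=-148. Stack: []
LOAD_FAST_LOAD_FAST q,b → push 22,30. Stack: [22, 30]
BINARY_OP + → 22 + 30 = 52. Stack: [52]
LOAD_FAST a → push 9. Stack: [52, 9]
BINARY_OP | → 52 | 9 = 61. Stack: [61]
STORE_FAST z → z=61. Stack: []
LOAD_FAST p → push -148. Stack: [-148]
RETURN_VALUE → return -148.

61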